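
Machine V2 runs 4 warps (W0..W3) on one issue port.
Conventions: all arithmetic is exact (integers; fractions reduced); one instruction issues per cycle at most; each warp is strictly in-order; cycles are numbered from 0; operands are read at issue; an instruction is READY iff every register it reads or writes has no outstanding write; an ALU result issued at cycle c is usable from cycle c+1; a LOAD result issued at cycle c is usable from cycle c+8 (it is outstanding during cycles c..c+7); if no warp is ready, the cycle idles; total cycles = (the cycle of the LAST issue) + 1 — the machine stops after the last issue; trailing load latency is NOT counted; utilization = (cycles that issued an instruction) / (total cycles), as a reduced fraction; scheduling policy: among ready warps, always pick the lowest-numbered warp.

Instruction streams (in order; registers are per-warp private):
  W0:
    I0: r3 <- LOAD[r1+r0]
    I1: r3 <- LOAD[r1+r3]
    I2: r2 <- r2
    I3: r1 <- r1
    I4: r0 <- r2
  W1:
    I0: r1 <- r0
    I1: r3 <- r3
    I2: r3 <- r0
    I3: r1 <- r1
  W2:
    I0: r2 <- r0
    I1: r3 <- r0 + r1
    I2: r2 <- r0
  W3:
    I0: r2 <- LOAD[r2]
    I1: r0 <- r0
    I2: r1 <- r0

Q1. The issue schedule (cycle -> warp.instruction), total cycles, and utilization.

cycle 0: W0.I0
cycle 1: W1.I0
cycle 2: W1.I1
cycle 3: W1.I2
cycle 4: W1.I3
cycle 5: W2.I0
cycle 6: W2.I1
cycle 7: W2.I2
cycle 8: W0.I1
cycle 9: W0.I2
cycle 10: W0.I3
cycle 11: W0.I4
cycle 12: W3.I0
cycle 13: W3.I1
cycle 14: W3.I2

Answer: 15 cycles, utilization 1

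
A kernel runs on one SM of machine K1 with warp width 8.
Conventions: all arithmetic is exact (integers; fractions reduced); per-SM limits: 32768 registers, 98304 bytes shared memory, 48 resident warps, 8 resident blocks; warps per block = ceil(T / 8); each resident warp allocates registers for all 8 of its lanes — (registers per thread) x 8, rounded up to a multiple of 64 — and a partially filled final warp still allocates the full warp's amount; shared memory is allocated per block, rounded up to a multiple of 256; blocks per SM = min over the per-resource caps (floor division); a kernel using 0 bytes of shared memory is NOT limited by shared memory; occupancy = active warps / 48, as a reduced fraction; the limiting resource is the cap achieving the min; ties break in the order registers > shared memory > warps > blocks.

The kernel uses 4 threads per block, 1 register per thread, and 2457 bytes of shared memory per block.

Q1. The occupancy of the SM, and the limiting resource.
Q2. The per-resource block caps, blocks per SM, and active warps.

Answer: occupancy 1/6, limited by blocks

registers: 512 blocks
shared memory: 38 blocks
warps: 48 blocks
blocks: 8 blocks

Answer: 8 blocks, 8 active warps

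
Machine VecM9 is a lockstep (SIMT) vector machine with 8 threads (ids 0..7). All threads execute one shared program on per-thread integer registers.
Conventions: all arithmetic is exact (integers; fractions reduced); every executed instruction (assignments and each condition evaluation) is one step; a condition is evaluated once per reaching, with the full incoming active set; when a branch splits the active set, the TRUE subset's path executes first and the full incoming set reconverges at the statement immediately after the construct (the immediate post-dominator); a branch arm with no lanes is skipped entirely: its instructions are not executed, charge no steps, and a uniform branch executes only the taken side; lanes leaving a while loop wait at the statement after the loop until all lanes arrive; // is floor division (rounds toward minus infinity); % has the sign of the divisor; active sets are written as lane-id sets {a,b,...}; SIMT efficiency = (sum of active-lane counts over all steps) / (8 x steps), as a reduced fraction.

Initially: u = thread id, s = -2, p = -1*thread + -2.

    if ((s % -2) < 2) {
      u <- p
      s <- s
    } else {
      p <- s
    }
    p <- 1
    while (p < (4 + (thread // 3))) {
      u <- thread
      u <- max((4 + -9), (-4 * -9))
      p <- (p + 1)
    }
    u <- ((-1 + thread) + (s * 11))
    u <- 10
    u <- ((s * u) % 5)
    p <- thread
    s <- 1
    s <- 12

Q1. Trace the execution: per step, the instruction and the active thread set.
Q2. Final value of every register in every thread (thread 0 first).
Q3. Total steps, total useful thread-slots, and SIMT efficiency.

step 0: eval ((s % -2) < 2)          {0,1,2,3,4,5,6,7}
step 1: u <- p                       {0,1,2,3,4,5,6,7}
step 2: s <- s                       {0,1,2,3,4,5,6,7}
step 3: p <- 1                       {0,1,2,3,4,5,6,7}
step 4: eval (p < (4 + (thread // 3))) {0,1,2,3,4,5,6,7}
step 5: u <- thread                  {0,1,2,3,4,5,6,7}
step 6: u <- max((4 + -9), (-4 * -9)) {0,1,2,3,4,5,6,7}
step 7: p <- (p + 1)                 {0,1,2,3,4,5,6,7}
step 8: eval (p < (4 + (thread // 3))) {0,1,2,3,4,5,6,7}
step 9: u <- thread                  {0,1,2,3,4,5,6,7}
step 10: u <- max((4 + -9), (-4 * -9)) {0,1,2,3,4,5,6,7}
step 11: p <- (p + 1)                 {0,1,2,3,4,5,6,7}
step 12: eval (p < (4 + (thread // 3))) {0,1,2,3,4,5,6,7}
step 13: u <- thread                  {0,1,2,3,4,5,6,7}
step 14: u <- max((4 + -9), (-4 * -9)) {0,1,2,3,4,5,6,7}
step 15: p <- (p + 1)                 {0,1,2,3,4,5,6,7}
step 16: eval (p < (4 + (thread // 3))) {0,1,2,3,4,5,6,7}
step 17: u <- thread                  {3,4,5,6,7}
step 18: u <- max((4 + -9), (-4 * -9)) {3,4,5,6,7}
step 19: p <- (p + 1)                 {3,4,5,6,7}
step 20: eval (p < (4 + (thread // 3))) {3,4,5,6,7}
step 21: u <- thread                  {6,7}
step 22: u <- max((4 + -9), (-4 * -9)) {6,7}
step 23: p <- (p + 1)                 {6,7}
step 24: eval (p < (4 + (thread // 3))) {6,7}
step 25: u <- ((-1 + thread) + (s * 11)) {0,1,2,3,4,5,6,7}
step 26: u <- 10                      {0,1,2,3,4,5,6,7}
step 27: u <- ((s * u) % 5)           {0,1,2,3,4,5,6,7}
step 28: p <- thread                  {0,1,2,3,4,5,6,7}
step 29: s <- 1                       {0,1,2,3,4,5,6,7}
step 30: s <- 12                      {0,1,2,3,4,5,6,7}

Answer: 31 steps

u: 0,0,0,0,0,0,0,0
s: 12,12,12,12,12,12,12,12
p: 0,1,2,3,4,5,6,7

steps = 31; useful = 212; efficiency = 212/248 = 53/62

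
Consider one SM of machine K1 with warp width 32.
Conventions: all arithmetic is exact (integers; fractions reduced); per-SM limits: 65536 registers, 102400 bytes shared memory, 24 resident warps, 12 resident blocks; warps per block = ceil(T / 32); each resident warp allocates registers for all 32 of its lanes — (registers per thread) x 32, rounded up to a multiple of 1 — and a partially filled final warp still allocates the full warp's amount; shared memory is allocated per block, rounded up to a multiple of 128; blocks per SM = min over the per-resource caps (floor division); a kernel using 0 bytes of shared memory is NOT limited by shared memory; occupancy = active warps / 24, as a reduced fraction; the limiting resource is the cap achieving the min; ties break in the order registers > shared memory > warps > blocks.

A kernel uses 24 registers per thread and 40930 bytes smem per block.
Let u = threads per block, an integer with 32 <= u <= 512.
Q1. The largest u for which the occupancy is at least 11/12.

Answer: u = 384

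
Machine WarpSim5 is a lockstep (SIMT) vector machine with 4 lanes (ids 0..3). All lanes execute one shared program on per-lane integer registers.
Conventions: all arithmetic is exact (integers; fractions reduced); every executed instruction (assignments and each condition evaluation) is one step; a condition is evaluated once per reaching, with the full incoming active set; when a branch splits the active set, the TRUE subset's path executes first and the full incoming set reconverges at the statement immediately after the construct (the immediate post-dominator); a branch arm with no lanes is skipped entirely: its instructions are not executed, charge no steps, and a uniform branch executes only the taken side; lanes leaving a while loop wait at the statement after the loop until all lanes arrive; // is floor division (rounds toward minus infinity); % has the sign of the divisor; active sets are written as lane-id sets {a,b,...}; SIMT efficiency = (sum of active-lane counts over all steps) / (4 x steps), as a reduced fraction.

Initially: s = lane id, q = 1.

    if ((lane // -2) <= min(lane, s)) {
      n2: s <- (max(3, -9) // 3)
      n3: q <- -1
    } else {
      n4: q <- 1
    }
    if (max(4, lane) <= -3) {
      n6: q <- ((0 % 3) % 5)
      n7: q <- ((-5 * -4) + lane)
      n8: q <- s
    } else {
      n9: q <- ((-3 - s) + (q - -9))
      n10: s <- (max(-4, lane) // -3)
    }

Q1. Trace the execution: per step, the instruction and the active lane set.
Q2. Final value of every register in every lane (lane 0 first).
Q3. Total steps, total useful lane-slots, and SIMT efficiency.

step 0: eval ((lane // -2) <= min(lane, s)) {0,1,2,3}
step 1: s <- (max(3, -9) // 3)       {0,1,2,3}
step 2: q <- -1                      {0,1,2,3}
step 3: eval (max(4, lane) <= -3)    {0,1,2,3}
step 4: q <- ((-3 - s) + (q - -9))   {0,1,2,3}
step 5: s <- (max(-4, lane) // -3)   {0,1,2,3}

Answer: 6 steps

s: 0,-1,-1,-1
q: 4,4,4,4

steps = 6; useful = 24; efficiency = 24/24 = 1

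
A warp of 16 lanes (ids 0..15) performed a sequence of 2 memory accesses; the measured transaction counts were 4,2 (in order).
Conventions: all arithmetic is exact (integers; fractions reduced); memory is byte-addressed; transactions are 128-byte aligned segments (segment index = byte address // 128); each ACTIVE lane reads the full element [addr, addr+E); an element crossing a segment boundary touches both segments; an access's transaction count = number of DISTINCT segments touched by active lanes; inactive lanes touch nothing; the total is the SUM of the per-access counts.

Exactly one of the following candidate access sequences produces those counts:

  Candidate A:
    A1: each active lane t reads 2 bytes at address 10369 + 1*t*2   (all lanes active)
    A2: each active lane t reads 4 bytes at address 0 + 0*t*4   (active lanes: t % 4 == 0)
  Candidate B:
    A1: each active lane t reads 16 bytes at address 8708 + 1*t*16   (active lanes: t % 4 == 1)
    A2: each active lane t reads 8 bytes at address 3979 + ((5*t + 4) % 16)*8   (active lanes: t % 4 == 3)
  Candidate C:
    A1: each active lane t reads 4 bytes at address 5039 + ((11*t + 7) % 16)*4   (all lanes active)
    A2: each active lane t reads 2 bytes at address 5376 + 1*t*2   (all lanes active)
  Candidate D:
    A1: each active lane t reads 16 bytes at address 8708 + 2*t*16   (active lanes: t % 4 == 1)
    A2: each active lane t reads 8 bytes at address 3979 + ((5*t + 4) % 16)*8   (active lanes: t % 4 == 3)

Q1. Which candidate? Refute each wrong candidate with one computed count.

A: A1 gives 1 transaction, not 4
B: A1 gives 2 transactions, not 4
C: A1 gives 1 transaction, not 4
D: all counts match (4,2)

Answer: D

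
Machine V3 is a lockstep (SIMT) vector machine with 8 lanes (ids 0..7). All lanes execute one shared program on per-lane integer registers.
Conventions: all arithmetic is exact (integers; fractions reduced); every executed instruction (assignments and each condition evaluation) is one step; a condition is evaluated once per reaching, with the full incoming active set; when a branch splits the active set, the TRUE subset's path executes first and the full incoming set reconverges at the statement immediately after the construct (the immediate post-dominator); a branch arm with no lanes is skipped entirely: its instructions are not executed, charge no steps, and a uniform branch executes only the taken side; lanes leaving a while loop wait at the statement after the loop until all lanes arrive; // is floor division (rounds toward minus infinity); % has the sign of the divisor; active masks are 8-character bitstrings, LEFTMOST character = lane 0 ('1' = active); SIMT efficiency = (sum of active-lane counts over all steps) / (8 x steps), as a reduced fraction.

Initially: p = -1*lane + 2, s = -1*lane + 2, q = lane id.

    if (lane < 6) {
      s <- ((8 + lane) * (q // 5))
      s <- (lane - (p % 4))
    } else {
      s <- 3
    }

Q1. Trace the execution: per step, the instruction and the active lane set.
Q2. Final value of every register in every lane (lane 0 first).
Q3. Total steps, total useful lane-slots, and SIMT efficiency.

step 0: eval (lane < 6)              11111111
step 1: s <- ((8 + lane) * (q // 5)) 11111100
step 2: s <- (lane - (p % 4))        11111100
step 3: s <- 3                       00000011

Answer: 4 steps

p: 2,1,0,-1,-2,-3,-4,-5
s: -2,0,2,0,2,4,3,3
q: 0,1,2,3,4,5,6,7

steps = 4; useful = 22; efficiency = 22/32 = 11/16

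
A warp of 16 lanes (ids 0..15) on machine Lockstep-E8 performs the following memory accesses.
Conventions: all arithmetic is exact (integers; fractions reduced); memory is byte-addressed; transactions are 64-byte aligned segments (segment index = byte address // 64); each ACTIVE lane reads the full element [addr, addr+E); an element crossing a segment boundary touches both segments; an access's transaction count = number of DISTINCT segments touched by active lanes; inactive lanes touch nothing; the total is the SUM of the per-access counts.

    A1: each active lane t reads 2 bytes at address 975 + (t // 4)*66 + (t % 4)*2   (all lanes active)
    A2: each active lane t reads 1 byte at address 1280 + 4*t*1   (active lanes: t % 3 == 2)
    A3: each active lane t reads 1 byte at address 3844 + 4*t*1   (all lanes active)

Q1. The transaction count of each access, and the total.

A1: 4 transactions
A2: 1 transaction
A3: 2 transactions

Answer: 4,1,2; total 7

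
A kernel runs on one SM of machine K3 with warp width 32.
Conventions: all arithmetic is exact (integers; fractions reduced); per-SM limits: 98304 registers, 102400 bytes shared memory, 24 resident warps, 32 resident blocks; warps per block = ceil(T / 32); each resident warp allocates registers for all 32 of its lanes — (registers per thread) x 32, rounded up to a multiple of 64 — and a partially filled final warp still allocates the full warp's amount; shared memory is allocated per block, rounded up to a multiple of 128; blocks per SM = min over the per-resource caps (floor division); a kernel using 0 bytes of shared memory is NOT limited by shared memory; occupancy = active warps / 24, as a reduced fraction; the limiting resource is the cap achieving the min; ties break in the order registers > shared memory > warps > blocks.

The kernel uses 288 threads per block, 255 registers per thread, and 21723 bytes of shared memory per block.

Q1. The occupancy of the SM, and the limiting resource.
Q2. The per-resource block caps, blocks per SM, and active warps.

Answer: occupancy 3/8, limited by registers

registers: 1 block
shared memory: 4 blocks
warps: 2 blocks
blocks: 32 blocks

Answer: 1 block, 9 active warps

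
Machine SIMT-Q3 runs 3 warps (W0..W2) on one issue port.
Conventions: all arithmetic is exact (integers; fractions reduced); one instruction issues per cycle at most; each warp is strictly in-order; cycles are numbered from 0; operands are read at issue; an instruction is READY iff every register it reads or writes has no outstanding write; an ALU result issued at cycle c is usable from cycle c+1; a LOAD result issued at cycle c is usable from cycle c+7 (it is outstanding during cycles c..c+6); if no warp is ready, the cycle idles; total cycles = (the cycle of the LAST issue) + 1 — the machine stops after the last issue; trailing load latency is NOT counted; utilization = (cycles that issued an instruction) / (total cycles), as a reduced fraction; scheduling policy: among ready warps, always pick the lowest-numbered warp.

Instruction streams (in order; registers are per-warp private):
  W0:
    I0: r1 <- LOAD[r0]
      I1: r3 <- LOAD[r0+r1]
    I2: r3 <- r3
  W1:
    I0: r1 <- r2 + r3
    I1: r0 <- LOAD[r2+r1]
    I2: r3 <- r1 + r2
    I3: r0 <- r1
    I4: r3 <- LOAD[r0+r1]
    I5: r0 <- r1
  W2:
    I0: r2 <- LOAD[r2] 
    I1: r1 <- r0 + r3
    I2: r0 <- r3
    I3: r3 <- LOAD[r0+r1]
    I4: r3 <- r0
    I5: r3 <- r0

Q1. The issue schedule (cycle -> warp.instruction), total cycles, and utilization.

cycle 0: W0.I0
cycle 1: W1.I0
cycle 2: W1.I1
cycle 3: W1.I2
cycle 4: W2.I0
cycle 5: W2.I1
cycle 6: W2.I2
cycle 7: W0.I1
cycle 8: W2.I3
cycle 9: W1.I3
cycle 10: W1.I4
cycle 11: W1.I5
cycle 12: idle
cycle 13: idle
cycle 14: W0.I2
cycle 15: W2.I4
cycle 16: W2.I5

Answer: 17 cycles, utilization 15/17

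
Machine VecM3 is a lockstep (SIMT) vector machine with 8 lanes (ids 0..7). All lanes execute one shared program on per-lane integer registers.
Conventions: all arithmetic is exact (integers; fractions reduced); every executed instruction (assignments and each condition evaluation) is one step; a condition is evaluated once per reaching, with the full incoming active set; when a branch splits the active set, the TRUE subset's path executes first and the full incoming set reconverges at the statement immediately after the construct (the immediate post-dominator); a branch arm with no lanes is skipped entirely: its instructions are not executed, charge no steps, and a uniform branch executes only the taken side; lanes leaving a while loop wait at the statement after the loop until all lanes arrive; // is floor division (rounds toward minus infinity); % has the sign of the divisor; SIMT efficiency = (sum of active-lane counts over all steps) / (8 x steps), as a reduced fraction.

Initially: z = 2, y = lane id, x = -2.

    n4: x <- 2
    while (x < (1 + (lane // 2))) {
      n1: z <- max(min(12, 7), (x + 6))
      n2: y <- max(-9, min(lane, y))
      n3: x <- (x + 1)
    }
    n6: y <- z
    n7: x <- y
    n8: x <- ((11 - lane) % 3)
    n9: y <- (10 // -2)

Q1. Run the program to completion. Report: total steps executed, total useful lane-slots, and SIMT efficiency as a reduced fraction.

Answer: 14 steps, 72 useful, 9/14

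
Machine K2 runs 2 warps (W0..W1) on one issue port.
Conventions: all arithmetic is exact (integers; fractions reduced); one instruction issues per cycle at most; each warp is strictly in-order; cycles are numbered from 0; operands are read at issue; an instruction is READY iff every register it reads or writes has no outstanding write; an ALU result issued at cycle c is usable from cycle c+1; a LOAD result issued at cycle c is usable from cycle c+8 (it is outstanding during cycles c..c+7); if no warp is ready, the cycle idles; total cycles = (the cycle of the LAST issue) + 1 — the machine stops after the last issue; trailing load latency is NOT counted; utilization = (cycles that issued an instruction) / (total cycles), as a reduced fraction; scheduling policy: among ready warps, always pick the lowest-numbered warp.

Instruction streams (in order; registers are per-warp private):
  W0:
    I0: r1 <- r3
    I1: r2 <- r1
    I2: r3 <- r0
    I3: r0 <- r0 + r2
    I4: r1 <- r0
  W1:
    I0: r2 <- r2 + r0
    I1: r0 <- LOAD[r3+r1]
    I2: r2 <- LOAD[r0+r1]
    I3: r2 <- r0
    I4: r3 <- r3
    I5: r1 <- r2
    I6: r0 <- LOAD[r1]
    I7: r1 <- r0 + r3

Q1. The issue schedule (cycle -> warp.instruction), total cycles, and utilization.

cycle 0: W0.I0
cycle 1: W0.I1
cycle 2: W0.I2
cycle 3: W0.I3
cycle 4: W0.I4
cycle 5: W1.I0
cycle 6: W1.I1
cycle 7: idle
cycle 8: idle
cycle 9: idle
cycle 10: idle
cycle 11: idle
cycle 12: idle
cycle 13: idle
cycle 14: W1.I2
cycle 15: idle
cycle 16: idle
cycle 17: idle
cycle 18: idle
cycle 19: idle
cycle 20: idle
cycle 21: idle
cycle 22: W1.I3
cycle 23: W1.I4
cycle 24: W1.I5
cycle 25: W1.I6
cycle 26: idle
cycle 27: idle
cycle 28: idle
cycle 29: idle
cycle 30: idle
cycle 31: idle
cycle 32: idle
cycle 33: W1.I7

Answer: 34 cycles, utilization 13/34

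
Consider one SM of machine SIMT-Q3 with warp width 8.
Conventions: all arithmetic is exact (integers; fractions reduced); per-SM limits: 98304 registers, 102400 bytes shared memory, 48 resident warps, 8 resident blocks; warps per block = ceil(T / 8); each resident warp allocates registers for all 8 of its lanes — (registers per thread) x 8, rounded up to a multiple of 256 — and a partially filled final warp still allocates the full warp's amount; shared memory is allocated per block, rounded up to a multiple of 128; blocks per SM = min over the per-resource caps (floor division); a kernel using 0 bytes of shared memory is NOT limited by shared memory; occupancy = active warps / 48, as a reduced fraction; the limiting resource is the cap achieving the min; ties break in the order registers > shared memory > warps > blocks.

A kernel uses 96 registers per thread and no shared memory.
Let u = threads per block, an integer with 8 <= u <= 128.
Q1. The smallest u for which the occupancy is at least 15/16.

Answer: u = 41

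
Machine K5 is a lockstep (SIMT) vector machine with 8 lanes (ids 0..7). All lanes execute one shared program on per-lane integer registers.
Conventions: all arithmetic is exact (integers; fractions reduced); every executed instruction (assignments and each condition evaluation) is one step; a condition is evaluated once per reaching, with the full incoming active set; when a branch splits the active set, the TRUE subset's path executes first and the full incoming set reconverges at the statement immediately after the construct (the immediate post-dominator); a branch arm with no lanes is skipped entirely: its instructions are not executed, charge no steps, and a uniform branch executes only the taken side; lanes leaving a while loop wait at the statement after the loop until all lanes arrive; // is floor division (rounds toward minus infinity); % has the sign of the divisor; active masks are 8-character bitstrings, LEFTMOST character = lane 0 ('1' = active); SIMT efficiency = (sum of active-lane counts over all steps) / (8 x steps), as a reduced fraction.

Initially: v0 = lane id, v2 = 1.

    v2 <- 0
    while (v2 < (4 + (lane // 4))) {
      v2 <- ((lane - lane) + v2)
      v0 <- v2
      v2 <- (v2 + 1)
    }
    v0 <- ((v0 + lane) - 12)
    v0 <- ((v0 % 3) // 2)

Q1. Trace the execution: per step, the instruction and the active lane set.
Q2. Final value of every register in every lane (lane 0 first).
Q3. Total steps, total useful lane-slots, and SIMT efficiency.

step 0: v2 <- 0                      11111111
step 1: eval (v2 < (4 + (lane // 4))) 11111111
step 2: v2 <- ((lane - lane) + v2)   11111111
step 3: v0 <- v2                     11111111
step 4: v2 <- (v2 + 1)               11111111
step 5: eval (v2 < (4 + (lane // 4))) 11111111
step 6: v2 <- ((lane - lane) + v2)   11111111
step 7: v0 <- v2                     11111111
step 8: v2 <- (v2 + 1)               11111111
step 9: eval (v2 < (4 + (lane // 4))) 11111111
step 10: v2 <- ((lane - lane) + v2)   11111111
step 11: v0 <- v2                     11111111
step 12: v2 <- (v2 + 1)               11111111
step 13: eval (v2 < (4 + (lane // 4))) 11111111
step 14: v2 <- ((lane - lane) + v2)   11111111
step 15: v0 <- v2                     11111111
step 16: v2 <- (v2 + 1)               11111111
step 17: eval (v2 < (4 + (lane // 4))) 11111111
step 18: v2 <- ((lane - lane) + v2)   00001111
step 19: v0 <- v2                     00001111
step 20: v2 <- (v2 + 1)               00001111
step 21: eval (v2 < (4 + (lane // 4))) 00001111
step 22: v0 <- ((v0 + lane) - 12)     11111111
step 23: v0 <- ((v0 % 3) // 2)        11111111

Answer: 24 steps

v0: 0,0,1,0,1,0,0,1
v2: 4,4,4,4,5,5,5,5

steps = 24; useful = 176; efficiency = 176/192 = 11/12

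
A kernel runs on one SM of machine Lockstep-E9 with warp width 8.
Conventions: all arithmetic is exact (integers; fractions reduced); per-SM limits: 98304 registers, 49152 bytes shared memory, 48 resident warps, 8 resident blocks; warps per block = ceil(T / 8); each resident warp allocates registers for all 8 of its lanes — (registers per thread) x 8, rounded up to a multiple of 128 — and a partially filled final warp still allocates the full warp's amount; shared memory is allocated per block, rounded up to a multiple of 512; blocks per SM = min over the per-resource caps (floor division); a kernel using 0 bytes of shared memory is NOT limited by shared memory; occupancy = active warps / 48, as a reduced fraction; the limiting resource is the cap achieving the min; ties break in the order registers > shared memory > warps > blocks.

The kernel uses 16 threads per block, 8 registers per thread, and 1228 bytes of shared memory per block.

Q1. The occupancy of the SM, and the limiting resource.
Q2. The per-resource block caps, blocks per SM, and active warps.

Answer: occupancy 1/3, limited by blocks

registers: 384 blocks
shared memory: 32 blocks
warps: 24 blocks
blocks: 8 blocks

Answer: 8 blocks, 16 active warps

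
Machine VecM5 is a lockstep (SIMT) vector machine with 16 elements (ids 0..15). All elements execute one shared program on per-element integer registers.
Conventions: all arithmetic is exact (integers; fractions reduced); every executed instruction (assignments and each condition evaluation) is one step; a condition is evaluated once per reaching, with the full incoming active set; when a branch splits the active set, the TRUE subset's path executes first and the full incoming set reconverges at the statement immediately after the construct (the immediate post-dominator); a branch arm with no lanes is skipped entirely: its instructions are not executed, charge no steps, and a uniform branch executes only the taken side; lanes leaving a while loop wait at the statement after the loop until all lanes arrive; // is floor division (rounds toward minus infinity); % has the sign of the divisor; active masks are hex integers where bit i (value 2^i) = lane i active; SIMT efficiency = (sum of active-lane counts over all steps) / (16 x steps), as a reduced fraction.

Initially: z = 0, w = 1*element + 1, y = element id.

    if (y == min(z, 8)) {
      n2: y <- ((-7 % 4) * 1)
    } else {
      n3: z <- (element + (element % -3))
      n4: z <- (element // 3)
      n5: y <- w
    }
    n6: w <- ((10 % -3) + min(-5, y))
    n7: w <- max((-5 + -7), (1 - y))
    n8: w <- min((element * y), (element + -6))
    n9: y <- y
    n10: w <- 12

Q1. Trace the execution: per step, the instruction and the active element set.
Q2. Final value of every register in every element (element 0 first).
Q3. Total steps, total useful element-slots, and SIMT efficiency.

step 0: eval (y == min(z, 8))        0xffff
step 1: y <- ((-7 % 4) * 1)          0x0001
step 2: z <- (element + (element % -3)) 0xfffe
step 3: z <- (element // 3)          0xfffe
step 4: y <- w                       0xfffe
step 5: w <- ((10 % -3) + min(-5, y)) 0xffff
step 6: w <- max((-5 + -7), (1 - y)) 0xffff
step 7: w <- min((element * y), (element + -6)) 0xffff
step 8: y <- y                       0xffff
step 9: w <- 12                      0xffff

Answer: 10 steps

z: 0,0,0,1,1,1,2,2,2,3,3,3,4,4,4,5
w: 12,12,12,12,12,12,12,12,12,12,12,12,12,12,12,12
y: 1,2,3,4,5,6,7,8,9,10,11,12,13,14,15,16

steps = 10; useful = 142; efficiency = 142/160 = 71/80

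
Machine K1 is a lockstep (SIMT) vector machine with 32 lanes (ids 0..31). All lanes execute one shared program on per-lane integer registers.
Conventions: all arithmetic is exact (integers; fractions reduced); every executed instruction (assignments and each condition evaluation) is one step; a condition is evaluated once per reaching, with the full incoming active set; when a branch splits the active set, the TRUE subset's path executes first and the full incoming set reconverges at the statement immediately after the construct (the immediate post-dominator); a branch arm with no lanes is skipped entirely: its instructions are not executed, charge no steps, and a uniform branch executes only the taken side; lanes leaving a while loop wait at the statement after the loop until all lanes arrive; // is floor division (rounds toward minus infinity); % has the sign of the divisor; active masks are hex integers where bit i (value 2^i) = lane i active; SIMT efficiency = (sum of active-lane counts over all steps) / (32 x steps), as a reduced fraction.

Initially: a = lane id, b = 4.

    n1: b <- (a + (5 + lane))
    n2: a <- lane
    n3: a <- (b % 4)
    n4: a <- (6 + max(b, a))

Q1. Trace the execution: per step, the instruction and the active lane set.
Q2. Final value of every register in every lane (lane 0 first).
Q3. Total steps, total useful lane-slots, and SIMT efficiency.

step 0: b <- (a + (5 + lane))        0xffffffff
step 1: a <- lane                    0xffffffff
step 2: a <- (b % 4)                 0xffffffff
step 3: a <- (6 + max(b, a))         0xffffffff

Answer: 4 steps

a: 11,13,15,17,19,21,23,25,27,29,31,33,35,37,39,41,43,45,47,49,51,53,55,57,59,61,63,65,67,69,71,73
b: 5,7,9,11,13,15,17,19,21,23,25,27,29,31,33,35,37,39,41,43,45,47,49,51,53,55,57,59,61,63,65,67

steps = 4; useful = 128; efficiency = 128/128 = 1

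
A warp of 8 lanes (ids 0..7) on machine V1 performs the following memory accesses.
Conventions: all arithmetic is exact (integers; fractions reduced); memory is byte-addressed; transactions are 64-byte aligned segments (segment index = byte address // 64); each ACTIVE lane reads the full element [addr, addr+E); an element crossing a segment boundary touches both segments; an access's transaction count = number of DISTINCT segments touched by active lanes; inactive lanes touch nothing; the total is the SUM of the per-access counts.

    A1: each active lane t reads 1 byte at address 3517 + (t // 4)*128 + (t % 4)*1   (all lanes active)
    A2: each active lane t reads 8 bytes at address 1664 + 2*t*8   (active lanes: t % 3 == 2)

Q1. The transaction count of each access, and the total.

A1: 4 transactions
A2: 2 transactions

Answer: 4,2; total 6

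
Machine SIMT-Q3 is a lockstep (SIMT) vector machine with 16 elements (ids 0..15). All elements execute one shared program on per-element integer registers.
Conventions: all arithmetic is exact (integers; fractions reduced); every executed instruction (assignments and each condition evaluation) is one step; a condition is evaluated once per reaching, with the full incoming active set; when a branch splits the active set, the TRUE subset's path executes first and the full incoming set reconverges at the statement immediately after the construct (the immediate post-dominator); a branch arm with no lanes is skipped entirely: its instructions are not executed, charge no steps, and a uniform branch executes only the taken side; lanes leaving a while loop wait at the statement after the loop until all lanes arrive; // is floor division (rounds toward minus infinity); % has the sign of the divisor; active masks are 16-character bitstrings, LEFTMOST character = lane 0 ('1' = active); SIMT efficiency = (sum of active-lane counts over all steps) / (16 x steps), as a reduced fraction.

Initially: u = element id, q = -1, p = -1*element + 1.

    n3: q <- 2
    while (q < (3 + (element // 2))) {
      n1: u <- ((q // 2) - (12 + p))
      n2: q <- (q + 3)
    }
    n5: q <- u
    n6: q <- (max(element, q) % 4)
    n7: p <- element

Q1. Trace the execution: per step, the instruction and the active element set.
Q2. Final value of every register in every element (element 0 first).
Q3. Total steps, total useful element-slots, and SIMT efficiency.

step 0: q <- 2                       1111111111111111
step 1: eval (q < (3 + (element // 2))) 1111111111111111
step 2: u <- ((q // 2) - (12 + p))   1111111111111111
step 3: q <- (q + 3)                 1111111111111111
step 4: eval (q < (3 + (element // 2))) 1111111111111111
step 5: u <- ((q // 2) - (12 + p))   0000001111111111
step 6: q <- (q + 3)                 0000001111111111
step 7: eval (q < (3 + (element // 2))) 0000001111111111
step 8: u <- ((q // 2) - (12 + p))   0000000000001111
step 9: q <- (q + 3)                 0000000000001111
step 10: eval (q < (3 + (element // 2))) 0000000000001111
step 11: q <- u                       1111111111111111
step 12: q <- (max(element, q) % 4)   1111111111111111
step 13: p <- element                 1111111111111111

Answer: 14 steps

u: -12,-11,-10,-9,-8,-7,-5,-4,-3,-2,-1,0,3,4,5,6
q: 0,1,2,3,0,1,2,3,0,1,2,3,0,1,2,3
p: 0,1,2,3,4,5,6,7,8,9,10,11,12,13,14,15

steps = 14; useful = 170; efficiency = 170/224 = 85/112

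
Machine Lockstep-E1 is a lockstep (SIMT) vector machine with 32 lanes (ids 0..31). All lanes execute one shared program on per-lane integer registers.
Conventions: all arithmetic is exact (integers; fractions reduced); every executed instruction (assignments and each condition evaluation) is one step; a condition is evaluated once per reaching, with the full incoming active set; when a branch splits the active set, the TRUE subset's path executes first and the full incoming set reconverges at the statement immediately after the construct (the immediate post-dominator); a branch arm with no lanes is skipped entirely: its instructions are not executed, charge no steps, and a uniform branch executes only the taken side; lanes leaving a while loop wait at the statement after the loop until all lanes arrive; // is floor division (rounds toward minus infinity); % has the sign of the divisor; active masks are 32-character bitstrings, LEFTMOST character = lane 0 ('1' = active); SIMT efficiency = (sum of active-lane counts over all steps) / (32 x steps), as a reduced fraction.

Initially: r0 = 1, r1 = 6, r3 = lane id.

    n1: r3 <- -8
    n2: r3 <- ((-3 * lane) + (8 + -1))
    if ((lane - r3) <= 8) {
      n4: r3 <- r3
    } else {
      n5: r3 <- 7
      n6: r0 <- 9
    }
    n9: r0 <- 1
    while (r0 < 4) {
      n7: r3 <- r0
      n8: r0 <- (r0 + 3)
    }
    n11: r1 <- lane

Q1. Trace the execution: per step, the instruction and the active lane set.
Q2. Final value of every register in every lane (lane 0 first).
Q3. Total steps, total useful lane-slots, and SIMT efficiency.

step 0: r3 <- -8                     11111111111111111111111111111111
step 1: r3 <- ((-3 * lane) + (8 + -1)) 11111111111111111111111111111111
step 2: eval ((lane - r3) <= 8)      11111111111111111111111111111111
step 3: r3 <- r3                     11110000000000000000000000000000
step 4: r3 <- 7                      00001111111111111111111111111111
step 5: r0 <- 9                      00001111111111111111111111111111
step 6: r0 <- 1                      11111111111111111111111111111111
step 7: eval (r0 < 4)                11111111111111111111111111111111
step 8: r3 <- r0                     11111111111111111111111111111111
step 9: r0 <- (r0 + 3)               11111111111111111111111111111111
step 10: eval (r0 < 4)                11111111111111111111111111111111
step 11: r1 <- lane                   11111111111111111111111111111111

Answer: 12 steps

r0: 4,4,4,4,4,4,4,4,4,4,4,4,4,4,4,4,4,4,4,4,4,4,4,4,4,4,4,4,4,4,4,4
r1: 0,1,2,3,4,5,6,7,8,9,10,11,12,13,14,15,16,17,18,19,20,21,22,23,24,25,26,27,28,29,30,31
r3: 1,1,1,1,1,1,1,1,1,1,1,1,1,1,1,1,1,1,1,1,1,1,1,1,1,1,1,1,1,1,1,1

steps = 12; useful = 348; efficiency = 348/384 = 29/32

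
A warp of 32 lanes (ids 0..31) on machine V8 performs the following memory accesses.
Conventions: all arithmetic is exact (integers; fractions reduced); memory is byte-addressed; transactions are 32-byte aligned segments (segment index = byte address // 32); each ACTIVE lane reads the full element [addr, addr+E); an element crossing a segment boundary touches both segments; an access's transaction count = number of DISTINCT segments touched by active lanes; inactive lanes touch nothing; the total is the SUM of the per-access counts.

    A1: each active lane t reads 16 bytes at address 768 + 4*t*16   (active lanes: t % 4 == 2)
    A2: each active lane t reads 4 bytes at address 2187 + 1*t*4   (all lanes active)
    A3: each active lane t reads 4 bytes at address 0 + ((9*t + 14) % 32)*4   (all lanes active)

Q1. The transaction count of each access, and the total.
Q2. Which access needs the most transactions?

A1: 8 transactions
A2: 5 transactions
A3: 4 transactions

Answer: 8,5,4; total 17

Answer: A1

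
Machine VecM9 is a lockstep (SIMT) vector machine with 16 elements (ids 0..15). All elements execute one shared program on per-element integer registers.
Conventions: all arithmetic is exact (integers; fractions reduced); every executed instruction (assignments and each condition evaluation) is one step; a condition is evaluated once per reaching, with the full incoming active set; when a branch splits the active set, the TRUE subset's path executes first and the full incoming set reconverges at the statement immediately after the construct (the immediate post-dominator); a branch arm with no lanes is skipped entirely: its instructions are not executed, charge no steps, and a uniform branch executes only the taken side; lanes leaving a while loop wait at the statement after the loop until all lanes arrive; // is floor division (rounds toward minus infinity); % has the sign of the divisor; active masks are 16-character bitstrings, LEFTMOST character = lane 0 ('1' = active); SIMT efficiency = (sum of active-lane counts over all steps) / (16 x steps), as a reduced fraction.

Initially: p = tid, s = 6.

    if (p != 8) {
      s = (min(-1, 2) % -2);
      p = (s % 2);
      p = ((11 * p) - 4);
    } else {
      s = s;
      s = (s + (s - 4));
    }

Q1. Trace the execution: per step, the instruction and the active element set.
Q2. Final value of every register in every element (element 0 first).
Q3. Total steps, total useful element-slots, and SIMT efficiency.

step 0: eval (p != 8)                1111111111111111
step 1: s <- (min(-1, 2) % -2)       1111111101111111
step 2: p <- (s % 2)                 1111111101111111
step 3: p <- ((11 * p) - 4)          1111111101111111
step 4: s <- s                       0000000010000000
step 5: s <- (s + (s - 4))           0000000010000000

Answer: 6 steps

p: 7,7,7,7,7,7,7,7,8,7,7,7,7,7,7,7
s: -1,-1,-1,-1,-1,-1,-1,-1,8,-1,-1,-1,-1,-1,-1,-1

steps = 6; useful = 63; efficiency = 63/96 = 21/32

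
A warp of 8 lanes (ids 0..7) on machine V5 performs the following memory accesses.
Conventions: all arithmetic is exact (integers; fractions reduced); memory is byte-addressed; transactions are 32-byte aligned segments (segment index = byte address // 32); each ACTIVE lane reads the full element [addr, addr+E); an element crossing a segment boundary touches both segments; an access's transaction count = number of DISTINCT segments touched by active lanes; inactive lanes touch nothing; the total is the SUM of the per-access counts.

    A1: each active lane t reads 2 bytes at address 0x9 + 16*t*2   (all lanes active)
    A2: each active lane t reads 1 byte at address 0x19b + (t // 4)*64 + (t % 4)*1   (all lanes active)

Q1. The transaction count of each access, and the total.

A1: 8 transactions
A2: 2 transactions

Answer: 8,2; total 10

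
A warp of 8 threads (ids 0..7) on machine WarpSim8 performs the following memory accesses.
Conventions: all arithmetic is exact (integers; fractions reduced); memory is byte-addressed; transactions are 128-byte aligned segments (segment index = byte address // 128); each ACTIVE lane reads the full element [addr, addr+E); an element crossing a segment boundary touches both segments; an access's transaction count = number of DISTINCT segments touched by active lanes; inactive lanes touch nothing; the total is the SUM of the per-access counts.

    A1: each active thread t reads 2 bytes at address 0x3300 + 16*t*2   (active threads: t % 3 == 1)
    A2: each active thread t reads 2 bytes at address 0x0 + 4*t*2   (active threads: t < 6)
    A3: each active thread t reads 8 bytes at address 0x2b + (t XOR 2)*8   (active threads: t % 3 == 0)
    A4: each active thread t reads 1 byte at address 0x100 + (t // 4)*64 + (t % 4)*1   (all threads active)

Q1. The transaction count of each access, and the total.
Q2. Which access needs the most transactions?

A1: 2 transactions
A2: 1 transaction
A3: 1 transaction
A4: 1 transaction

Answer: 2,1,1,1; total 5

Answer: A1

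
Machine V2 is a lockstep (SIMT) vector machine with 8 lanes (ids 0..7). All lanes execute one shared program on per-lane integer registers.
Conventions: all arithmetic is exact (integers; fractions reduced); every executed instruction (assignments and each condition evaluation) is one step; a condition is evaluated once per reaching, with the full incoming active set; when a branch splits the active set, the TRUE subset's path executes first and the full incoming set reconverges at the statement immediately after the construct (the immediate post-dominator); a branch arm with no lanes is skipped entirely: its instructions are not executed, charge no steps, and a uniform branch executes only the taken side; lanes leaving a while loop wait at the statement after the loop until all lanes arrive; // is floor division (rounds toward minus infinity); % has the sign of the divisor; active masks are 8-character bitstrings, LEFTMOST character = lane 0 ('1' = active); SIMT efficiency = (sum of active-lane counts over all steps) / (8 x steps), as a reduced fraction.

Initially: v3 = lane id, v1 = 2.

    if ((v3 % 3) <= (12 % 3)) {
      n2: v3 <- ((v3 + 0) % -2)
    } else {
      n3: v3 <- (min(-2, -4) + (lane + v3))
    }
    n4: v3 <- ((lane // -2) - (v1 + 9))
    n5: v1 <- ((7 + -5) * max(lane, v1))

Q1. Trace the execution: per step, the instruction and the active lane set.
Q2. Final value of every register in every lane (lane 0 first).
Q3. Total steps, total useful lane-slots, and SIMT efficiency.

step 0: eval ((v3 % 3) <= (12 % 3))  11111111
step 1: v3 <- ((v3 + 0) % -2)        10010010
step 2: v3 <- (min(-2, -4) + (lane + v3)) 01101101
step 3: v3 <- ((lane // -2) - (v1 + 9)) 11111111
step 4: v1 <- ((7 + -5) * max(lane, v1)) 11111111

Answer: 5 steps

v3: -11,-12,-12,-13,-13,-14,-14,-15
v1: 4,4,4,6,8,10,12,14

steps = 5; useful = 32; efficiency = 32/40 = 4/5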